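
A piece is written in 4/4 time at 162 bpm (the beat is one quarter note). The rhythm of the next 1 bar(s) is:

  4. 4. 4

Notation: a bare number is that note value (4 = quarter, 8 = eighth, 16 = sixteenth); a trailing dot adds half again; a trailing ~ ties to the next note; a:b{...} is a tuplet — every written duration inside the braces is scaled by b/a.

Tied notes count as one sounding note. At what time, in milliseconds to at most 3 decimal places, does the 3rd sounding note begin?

1. 0.0ms @ 0 + 555.556ms (3/2)
2. 555.556ms @ 3/2 + 555.556ms (3/2)
3. 1111.111ms @ 3 + 370.37ms (1)

note 3 onset = 3b = 1111.111ms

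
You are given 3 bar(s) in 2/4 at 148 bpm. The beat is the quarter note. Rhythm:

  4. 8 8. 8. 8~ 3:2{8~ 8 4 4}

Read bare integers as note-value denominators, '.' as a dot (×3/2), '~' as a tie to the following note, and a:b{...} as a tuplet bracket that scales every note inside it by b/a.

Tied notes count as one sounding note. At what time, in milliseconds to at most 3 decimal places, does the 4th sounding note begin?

1. 0.0ms @ 0 + 608.108ms (3/2)
2. 608.108ms @ 3/2 + 202.703ms (1/2)
3. 810.811ms @ 2 + 304.054ms (3/4)
4. 1114.865ms @ 11/4 + 304.054ms (3/4)
5. 1418.919ms @ 7/2 + 472.973ms (7/6)
6. 1891.892ms @ 14/3 + 270.27ms (2/3)
7. 2162.162ms @ 16/3 + 270.27ms (2/3)

note 4 onset = 11/4b = 1114.865ms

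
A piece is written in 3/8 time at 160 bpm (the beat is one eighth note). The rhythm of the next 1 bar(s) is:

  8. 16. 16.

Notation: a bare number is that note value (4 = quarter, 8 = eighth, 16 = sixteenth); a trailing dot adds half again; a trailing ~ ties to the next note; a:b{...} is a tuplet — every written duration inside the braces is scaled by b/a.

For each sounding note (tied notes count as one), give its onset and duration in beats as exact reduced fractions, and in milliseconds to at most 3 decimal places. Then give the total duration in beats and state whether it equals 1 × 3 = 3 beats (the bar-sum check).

1) 0.0ms=0b +562.5ms=3/2b
2) 562.5ms=3/2b +281.25ms=3/4b
3) 843.75ms=9/4b +281.25ms=3/4b
Σ=3b of 3 (160bpm 3/8) — PASS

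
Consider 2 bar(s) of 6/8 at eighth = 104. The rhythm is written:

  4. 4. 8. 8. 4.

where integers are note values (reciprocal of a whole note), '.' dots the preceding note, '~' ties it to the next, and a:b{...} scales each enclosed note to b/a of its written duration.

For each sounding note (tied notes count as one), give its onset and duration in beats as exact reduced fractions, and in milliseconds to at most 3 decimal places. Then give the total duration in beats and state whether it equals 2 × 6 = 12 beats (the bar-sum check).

1) 0.0ms=0b +1730.769ms=3b
2) 1730.769ms=3b +1730.769ms=3b
3) 3461.538ms=6b +865.385ms=3/2b
4) 4326.923ms=15/2b +865.385ms=3/2b
5) 5192.308ms=9b +1730.769ms=3b
Σ=12b of 12 (104bpm 6/8) — PASS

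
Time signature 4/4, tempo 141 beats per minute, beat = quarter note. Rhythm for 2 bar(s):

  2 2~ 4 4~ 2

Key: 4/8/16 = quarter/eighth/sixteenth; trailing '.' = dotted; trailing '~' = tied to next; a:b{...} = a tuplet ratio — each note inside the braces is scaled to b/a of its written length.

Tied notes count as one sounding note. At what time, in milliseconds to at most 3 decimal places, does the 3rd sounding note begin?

note 3 onset = 5b = 2127.66ms

1. 0.0ms @ 0 + 851.064ms (2)
2. 851.064ms @ 2 + 1276.596ms (3)
3. 2127.66ms @ 5 + 1276.596ms (3)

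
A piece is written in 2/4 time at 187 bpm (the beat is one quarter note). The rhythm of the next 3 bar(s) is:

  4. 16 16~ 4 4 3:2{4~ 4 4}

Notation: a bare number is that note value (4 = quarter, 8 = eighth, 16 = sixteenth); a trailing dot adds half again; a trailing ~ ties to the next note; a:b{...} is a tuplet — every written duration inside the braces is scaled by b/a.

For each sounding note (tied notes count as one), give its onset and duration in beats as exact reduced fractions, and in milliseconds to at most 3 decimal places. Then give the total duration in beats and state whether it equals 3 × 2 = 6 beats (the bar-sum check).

1) 0.0ms=0b +481.283ms=3/2b
2) 481.283ms=3/2b +80.214ms=1/4b
3) 561.497ms=7/4b +401.07ms=5/4b
4) 962.567ms=3b +320.856ms=1b
5) 1283.422ms=4b +427.807ms=4/3b
6) 1711.23ms=16/3b +213.904ms=2/3b
Σ=6b of 6 (187bpm 2/4) — PASS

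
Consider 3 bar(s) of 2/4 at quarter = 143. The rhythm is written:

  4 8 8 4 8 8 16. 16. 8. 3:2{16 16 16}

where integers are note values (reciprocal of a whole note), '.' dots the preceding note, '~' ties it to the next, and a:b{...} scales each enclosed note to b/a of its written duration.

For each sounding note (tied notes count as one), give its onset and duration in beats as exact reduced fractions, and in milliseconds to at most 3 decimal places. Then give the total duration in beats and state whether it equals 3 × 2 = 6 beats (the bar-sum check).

1) 0.0ms=0b +419.58ms=1b
2) 419.58ms=1b +209.79ms=1/2b
3) 629.371ms=3/2b +209.79ms=1/2b
4) 839.161ms=2b +419.58ms=1b
5) 1258.741ms=3b +209.79ms=1/2b
6) 1468.531ms=7/2b +209.79ms=1/2b
7) 1678.322ms=4b +157.343ms=3/8b
8) 1835.664ms=35/8b +157.343ms=3/8b
9) 1993.007ms=19/4b +314.685ms=3/4b
10) 2307.692ms=11/2b +69.93ms=1/6b
11) 2377.622ms=17/3b +69.93ms=1/6b
12) 2447.552ms=35/6b +69.93ms=1/6b
Σ=6b of 6 (143bpm 2/4) — PASS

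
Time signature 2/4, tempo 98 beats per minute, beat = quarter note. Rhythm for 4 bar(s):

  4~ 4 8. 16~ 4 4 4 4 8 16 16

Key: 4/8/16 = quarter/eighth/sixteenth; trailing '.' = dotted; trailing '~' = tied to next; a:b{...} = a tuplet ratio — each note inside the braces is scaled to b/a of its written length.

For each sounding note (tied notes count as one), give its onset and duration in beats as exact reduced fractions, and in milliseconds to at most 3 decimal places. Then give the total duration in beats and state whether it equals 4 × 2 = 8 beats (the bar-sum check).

1) 0.0ms=0b +1224.49ms=2b
2) 1224.49ms=2b +459.184ms=3/4b
3) 1683.673ms=11/4b +765.306ms=5/4b
4) 2448.98ms=4b +612.245ms=1b
5) 3061.224ms=5b +612.245ms=1b
6) 3673.469ms=6b +612.245ms=1b
7) 4285.714ms=7b +306.122ms=1/2b
8) 4591.837ms=15/2b +153.061ms=1/4b
9) 4744.898ms=31/4b +153.061ms=1/4b
Σ=8b of 8 (98bpm 2/4) — PASS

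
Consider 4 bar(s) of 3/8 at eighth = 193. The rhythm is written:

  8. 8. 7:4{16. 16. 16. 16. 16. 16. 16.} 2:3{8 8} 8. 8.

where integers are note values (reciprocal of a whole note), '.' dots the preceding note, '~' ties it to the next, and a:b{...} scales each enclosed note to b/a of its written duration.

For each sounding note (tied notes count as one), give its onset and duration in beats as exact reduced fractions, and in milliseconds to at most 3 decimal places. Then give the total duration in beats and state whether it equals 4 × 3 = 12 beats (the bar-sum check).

1) 0.0ms=0b +466.321ms=3/2b
2) 466.321ms=3/2b +466.321ms=3/2b
3) 932.642ms=3b +133.235ms=3/7b
4) 1065.877ms=24/7b +133.235ms=3/7b
5) 1199.112ms=27/7b +133.235ms=3/7b
6) 1332.346ms=30/7b +133.235ms=3/7b
7) 1465.581ms=33/7b +133.235ms=3/7b
8) 1598.816ms=36/7b +133.235ms=3/7b
9) 1732.05ms=39/7b +133.235ms=3/7b
10) 1865.285ms=6b +466.321ms=3/2b
11) 2331.606ms=15/2b +466.321ms=3/2b
12) 2797.927ms=9b +466.321ms=3/2b
13) 3264.249ms=21/2b +466.321ms=3/2b
Σ=12b of 12 (193bpm 3/8) — PASS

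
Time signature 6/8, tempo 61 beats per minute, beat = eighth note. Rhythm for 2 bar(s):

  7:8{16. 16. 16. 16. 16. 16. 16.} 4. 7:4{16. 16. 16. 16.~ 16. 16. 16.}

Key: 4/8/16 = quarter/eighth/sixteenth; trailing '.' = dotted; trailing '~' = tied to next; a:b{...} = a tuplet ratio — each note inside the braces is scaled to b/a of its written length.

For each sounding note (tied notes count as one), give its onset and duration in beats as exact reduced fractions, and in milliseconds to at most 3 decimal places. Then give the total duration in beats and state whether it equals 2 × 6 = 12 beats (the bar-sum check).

1) 0.0ms=0b +843.091ms=6/7b
2) 843.091ms=6/7b +843.091ms=6/7b
3) 1686.183ms=12/7b +843.091ms=6/7b
4) 2529.274ms=18/7b +843.091ms=6/7b
5) 3372.365ms=24/7b +843.091ms=6/7b
6) 4215.457ms=30/7b +843.091ms=6/7b
7) 5058.548ms=36/7b +843.091ms=6/7b
8) 5901.639ms=6b +2950.82ms=3b
9) 8852.459ms=9b +421.546ms=3/7b
10) 9274.005ms=66/7b +421.546ms=3/7b
11) 9695.55ms=69/7b +421.546ms=3/7b
12) 10117.096ms=72/7b +843.091ms=6/7b
13) 10960.187ms=78/7b +421.546ms=3/7b
14) 11381.733ms=81/7b +421.546ms=3/7b
Σ=12b of 12 (61bpm 6/8) — PASS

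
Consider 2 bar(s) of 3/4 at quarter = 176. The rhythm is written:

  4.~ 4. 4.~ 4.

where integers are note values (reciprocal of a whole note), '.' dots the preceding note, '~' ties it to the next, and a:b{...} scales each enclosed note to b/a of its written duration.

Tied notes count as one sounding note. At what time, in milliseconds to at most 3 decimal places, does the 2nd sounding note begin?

1. 0.0ms @ 0 + 1022.727ms (3)
2. 1022.727ms @ 3 + 1022.727ms (3)

note 2 onset = 3b = 1022.727ms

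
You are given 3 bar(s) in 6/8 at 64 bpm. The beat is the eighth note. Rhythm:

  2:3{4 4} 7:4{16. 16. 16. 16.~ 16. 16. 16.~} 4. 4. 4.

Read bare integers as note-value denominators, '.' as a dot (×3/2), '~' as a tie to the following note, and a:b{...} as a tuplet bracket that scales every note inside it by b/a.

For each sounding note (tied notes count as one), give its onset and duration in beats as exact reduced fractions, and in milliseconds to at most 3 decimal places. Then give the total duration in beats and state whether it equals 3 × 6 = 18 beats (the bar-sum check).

1) 0.0ms=0b +2812.5ms=3b
2) 2812.5ms=3b +2812.5ms=3b
3) 5625.0ms=6b +401.786ms=3/7b
4) 6026.786ms=45/7b +401.786ms=3/7b
5) 6428.571ms=48/7b +401.786ms=3/7b
6) 6830.357ms=51/7b +803.571ms=6/7b
7) 7633.929ms=57/7b +401.786ms=3/7b
8) 8035.714ms=60/7b +3214.286ms=24/7b
9) 11250.0ms=12b +2812.5ms=3b
10) 14062.5ms=15b +2812.5ms=3b
Σ=18b of 18 (64bpm 6/8) — PASS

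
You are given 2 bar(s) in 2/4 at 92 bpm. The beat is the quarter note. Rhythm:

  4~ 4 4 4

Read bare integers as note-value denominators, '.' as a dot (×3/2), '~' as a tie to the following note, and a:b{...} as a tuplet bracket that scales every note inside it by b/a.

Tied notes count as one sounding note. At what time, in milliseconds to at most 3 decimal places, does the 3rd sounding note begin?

note 3 onset = 3b = 1956.522ms

1. 0.0ms @ 0 + 1304.348ms (2)
2. 1304.348ms @ 2 + 652.174ms (1)
3. 1956.522ms @ 3 + 652.174ms (1)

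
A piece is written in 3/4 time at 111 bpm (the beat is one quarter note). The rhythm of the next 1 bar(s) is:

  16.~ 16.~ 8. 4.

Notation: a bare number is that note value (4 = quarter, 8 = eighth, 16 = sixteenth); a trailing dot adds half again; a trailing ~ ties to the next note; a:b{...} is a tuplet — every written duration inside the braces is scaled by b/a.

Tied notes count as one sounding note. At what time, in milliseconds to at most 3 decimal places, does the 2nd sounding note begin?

1. 0.0ms @ 0 + 810.811ms (3/2)
2. 810.811ms @ 3/2 + 810.811ms (3/2)

note 2 onset = 3/2b = 810.811ms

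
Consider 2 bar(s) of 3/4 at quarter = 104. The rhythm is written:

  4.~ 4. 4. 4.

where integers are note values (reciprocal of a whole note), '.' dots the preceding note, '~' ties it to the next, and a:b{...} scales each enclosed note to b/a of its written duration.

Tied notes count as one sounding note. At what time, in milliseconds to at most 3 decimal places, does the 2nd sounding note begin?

1. 0.0ms @ 0 + 1730.769ms (3)
2. 1730.769ms @ 3 + 865.385ms (3/2)
3. 2596.154ms @ 9/2 + 865.385ms (3/2)

note 2 onset = 3b = 1730.769ms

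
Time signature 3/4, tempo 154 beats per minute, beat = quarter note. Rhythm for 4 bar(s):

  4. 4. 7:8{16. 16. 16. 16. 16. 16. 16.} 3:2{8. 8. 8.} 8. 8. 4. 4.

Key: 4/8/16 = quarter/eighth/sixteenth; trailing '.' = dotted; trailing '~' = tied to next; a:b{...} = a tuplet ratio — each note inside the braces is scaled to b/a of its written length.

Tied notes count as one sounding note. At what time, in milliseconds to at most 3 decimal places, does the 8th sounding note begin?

note 8 onset = 36/7b = 2003.711ms

1. 0.0ms @ 0 + 584.416ms (3/2)
2. 584.416ms @ 3/2 + 584.416ms (3/2)
3. 1168.831ms @ 3 + 166.976ms (3/7)
4. 1335.807ms @ 24/7 + 166.976ms (3/7)
5. 1502.783ms @ 27/7 + 166.976ms (3/7)
6. 1669.759ms @ 30/7 + 166.976ms (3/7)
7. 1836.735ms @ 33/7 + 166.976ms (3/7)
8. 2003.711ms @ 36/7 + 166.976ms (3/7)
9. 2170.686ms @ 39/7 + 166.976ms (3/7)
10. 2337.662ms @ 6 + 194.805ms (1/2)
11. 2532.468ms @ 13/2 + 194.805ms (1/2)
12. 2727.273ms @ 7 + 194.805ms (1/2)
13. 2922.078ms @ 15/2 + 292.208ms (3/4)
14. 3214.286ms @ 33/4 + 292.208ms (3/4)
15. 3506.494ms @ 9 + 584.416ms (3/2)
16. 4090.909ms @ 21/2 + 584.416ms (3/2)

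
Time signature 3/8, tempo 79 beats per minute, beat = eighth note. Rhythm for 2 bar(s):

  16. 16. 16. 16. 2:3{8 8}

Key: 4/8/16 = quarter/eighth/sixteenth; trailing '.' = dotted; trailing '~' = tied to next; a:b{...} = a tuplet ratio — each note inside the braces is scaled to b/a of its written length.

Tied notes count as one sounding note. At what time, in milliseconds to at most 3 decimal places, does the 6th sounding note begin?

note 6 onset = 9/2b = 3417.722ms

1. 0.0ms @ 0 + 569.62ms (3/4)
2. 569.62ms @ 3/4 + 569.62ms (3/4)
3. 1139.241ms @ 3/2 + 569.62ms (3/4)
4. 1708.861ms @ 9/4 + 569.62ms (3/4)
5. 2278.481ms @ 3 + 1139.241ms (3/2)
6. 3417.722ms @ 9/2 + 1139.241ms (3/2)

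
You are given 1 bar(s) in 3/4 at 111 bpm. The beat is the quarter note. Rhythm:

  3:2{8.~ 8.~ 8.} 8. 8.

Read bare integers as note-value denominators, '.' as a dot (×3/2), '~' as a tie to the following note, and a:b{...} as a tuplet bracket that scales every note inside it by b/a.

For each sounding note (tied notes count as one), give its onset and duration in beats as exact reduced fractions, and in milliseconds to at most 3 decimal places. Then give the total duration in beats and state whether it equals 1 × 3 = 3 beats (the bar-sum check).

1) 0.0ms=0b +810.811ms=3/2b
2) 810.811ms=3/2b +405.405ms=3/4b
3) 1216.216ms=9/4b +405.405ms=3/4b
Σ=3b of 3 (111bpm 3/4) — PASS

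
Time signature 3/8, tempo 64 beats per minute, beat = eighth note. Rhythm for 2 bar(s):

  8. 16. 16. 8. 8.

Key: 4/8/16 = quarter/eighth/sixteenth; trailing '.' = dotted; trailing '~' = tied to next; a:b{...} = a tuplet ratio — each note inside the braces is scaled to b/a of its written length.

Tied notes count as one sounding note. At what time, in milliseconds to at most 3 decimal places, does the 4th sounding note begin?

1. 0.0ms @ 0 + 1406.25ms (3/2)
2. 1406.25ms @ 3/2 + 703.125ms (3/4)
3. 2109.375ms @ 9/4 + 703.125ms (3/4)
4. 2812.5ms @ 3 + 1406.25ms (3/2)
5. 4218.75ms @ 9/2 + 1406.25ms (3/2)

note 4 onset = 3b = 2812.5ms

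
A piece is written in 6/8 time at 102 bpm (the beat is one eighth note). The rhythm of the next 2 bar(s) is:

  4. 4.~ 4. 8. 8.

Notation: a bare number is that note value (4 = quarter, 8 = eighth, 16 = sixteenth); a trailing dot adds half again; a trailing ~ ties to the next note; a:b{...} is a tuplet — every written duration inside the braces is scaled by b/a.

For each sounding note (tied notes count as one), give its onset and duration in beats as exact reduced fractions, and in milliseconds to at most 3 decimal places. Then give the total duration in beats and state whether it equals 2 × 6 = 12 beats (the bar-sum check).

1) 0.0ms=0b +1764.706ms=3b
2) 1764.706ms=3b +3529.412ms=6b
3) 5294.118ms=9b +882.353ms=3/2b
4) 6176.471ms=21/2b +882.353ms=3/2b
Σ=12b of 12 (102bpm 6/8) — PASS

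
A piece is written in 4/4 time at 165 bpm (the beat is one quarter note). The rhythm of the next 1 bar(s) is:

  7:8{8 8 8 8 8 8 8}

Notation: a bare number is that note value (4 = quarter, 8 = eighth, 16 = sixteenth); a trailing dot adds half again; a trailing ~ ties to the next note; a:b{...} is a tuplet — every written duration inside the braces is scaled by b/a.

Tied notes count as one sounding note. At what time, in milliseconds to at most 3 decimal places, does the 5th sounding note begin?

1. 0.0ms @ 0 + 207.792ms (4/7)
2. 207.792ms @ 4/7 + 207.792ms (4/7)
3. 415.584ms @ 8/7 + 207.792ms (4/7)
4. 623.377ms @ 12/7 + 207.792ms (4/7)
5. 831.169ms @ 16/7 + 207.792ms (4/7)
6. 1038.961ms @ 20/7 + 207.792ms (4/7)
7. 1246.753ms @ 24/7 + 207.792ms (4/7)

note 5 onset = 16/7b = 831.169ms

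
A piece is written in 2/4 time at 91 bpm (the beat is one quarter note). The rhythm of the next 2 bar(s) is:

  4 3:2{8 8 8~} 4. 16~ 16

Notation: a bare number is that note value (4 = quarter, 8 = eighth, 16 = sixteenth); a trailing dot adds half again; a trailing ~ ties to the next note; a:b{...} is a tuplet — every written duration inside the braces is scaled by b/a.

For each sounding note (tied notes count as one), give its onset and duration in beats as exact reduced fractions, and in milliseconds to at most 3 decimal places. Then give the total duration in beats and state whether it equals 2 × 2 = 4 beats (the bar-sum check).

1) 0.0ms=0b +659.341ms=1b
2) 659.341ms=1b +219.78ms=1/3b
3) 879.121ms=4/3b +219.78ms=1/3b
4) 1098.901ms=5/3b +1208.791ms=11/6b
5) 2307.692ms=7/2b +329.67ms=1/2b
Σ=4b of 4 (91bpm 2/4) — PASS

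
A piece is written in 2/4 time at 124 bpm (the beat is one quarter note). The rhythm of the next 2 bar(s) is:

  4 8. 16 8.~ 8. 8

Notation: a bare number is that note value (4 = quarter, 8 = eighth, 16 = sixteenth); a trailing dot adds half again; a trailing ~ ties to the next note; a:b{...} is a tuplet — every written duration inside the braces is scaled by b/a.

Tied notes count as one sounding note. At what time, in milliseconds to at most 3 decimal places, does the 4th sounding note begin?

1. 0.0ms @ 0 + 483.871ms (1)
2. 483.871ms @ 1 + 362.903ms (3/4)
3. 846.774ms @ 7/4 + 120.968ms (1/4)
4. 967.742ms @ 2 + 725.806ms (3/2)
5. 1693.548ms @ 7/2 + 241.935ms (1/2)

note 4 onset = 2b = 967.742ms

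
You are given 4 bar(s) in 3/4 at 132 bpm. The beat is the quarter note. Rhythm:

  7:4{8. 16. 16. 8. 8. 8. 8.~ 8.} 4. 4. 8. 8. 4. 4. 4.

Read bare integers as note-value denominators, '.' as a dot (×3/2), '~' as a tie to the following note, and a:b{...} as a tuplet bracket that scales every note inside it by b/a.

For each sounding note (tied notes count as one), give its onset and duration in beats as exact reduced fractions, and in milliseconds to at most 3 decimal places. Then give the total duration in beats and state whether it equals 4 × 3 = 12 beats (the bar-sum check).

1) 0.0ms=0b +194.805ms=3/7b
2) 194.805ms=3/7b +97.403ms=3/14b
3) 292.208ms=9/14b +97.403ms=3/14b
4) 389.61ms=6/7b +194.805ms=3/7b
5) 584.416ms=9/7b +194.805ms=3/7b
6) 779.221ms=12/7b +194.805ms=3/7b
7) 974.026ms=15/7b +389.61ms=6/7b
8) 1363.636ms=3b +681.818ms=3/2b
9) 2045.455ms=9/2b +681.818ms=3/2b
10) 2727.273ms=6b +340.909ms=3/4b
11) 3068.182ms=27/4b +340.909ms=3/4b
12) 3409.091ms=15/2b +681.818ms=3/2b
13) 4090.909ms=9b +681.818ms=3/2b
14) 4772.727ms=21/2b +681.818ms=3/2b
Σ=12b of 12 (132bpm 3/4) — PASS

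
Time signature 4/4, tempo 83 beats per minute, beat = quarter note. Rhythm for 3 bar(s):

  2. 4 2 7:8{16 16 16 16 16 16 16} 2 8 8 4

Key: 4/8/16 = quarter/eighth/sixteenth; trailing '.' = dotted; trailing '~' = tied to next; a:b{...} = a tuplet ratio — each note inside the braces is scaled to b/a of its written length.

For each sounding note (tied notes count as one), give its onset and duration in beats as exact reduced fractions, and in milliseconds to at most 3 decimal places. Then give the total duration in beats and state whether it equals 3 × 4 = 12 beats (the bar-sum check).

1) 0.0ms=0b +2168.675ms=3b
2) 2168.675ms=3b +722.892ms=1b
3) 2891.566ms=4b +1445.783ms=2b
4) 4337.349ms=6b +206.54ms=2/7b
5) 4543.89ms=44/7b +206.54ms=2/7b
6) 4750.43ms=46/7b +206.54ms=2/7b
7) 4956.971ms=48/7b +206.54ms=2/7b
8) 5163.511ms=50/7b +206.54ms=2/7b
9) 5370.052ms=52/7b +206.54ms=2/7b
10) 5576.592ms=54/7b +206.54ms=2/7b
11) 5783.133ms=8b +1445.783ms=2b
12) 7228.916ms=10b +361.446ms=1/2b
13) 7590.361ms=21/2b +361.446ms=1/2b
14) 7951.807ms=11b +722.892ms=1b
Σ=12b of 12 (83bpm 4/4) — PASS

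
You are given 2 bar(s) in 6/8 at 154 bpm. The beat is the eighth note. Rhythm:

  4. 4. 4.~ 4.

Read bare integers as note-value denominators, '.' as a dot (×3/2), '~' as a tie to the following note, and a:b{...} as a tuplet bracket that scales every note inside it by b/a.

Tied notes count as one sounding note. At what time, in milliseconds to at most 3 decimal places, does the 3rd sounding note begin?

note 3 onset = 6b = 2337.662ms

1. 0.0ms @ 0 + 1168.831ms (3)
2. 1168.831ms @ 3 + 1168.831ms (3)
3. 2337.662ms @ 6 + 2337.662ms (6)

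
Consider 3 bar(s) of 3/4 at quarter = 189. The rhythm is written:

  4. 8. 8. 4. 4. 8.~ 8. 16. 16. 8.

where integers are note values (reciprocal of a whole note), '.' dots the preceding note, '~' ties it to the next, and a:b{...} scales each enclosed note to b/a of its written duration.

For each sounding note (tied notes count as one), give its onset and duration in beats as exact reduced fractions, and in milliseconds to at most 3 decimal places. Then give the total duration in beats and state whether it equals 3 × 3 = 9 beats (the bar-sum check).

1) 0.0ms=0b +476.19ms=3/2b
2) 476.19ms=3/2b +238.095ms=3/4b
3) 714.286ms=9/4b +238.095ms=3/4b
4) 952.381ms=3b +476.19ms=3/2b
5) 1428.571ms=9/2b +476.19ms=3/2b
6) 1904.762ms=6b +476.19ms=3/2b
7) 2380.952ms=15/2b +119.048ms=3/8b
8) 2500.0ms=63/8b +119.048ms=3/8b
9) 2619.048ms=33/4b +238.095ms=3/4b
Σ=9b of 9 (189bpm 3/4) — PASS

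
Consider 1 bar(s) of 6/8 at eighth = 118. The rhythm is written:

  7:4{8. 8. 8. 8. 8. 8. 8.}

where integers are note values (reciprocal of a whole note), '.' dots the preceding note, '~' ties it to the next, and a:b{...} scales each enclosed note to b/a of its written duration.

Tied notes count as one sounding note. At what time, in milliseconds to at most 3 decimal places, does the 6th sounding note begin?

note 6 onset = 30/7b = 2179.177ms

1. 0.0ms @ 0 + 435.835ms (6/7)
2. 435.835ms @ 6/7 + 435.835ms (6/7)
3. 871.671ms @ 12/7 + 435.835ms (6/7)
4. 1307.506ms @ 18/7 + 435.835ms (6/7)
5. 1743.341ms @ 24/7 + 435.835ms (6/7)
6. 2179.177ms @ 30/7 + 435.835ms (6/7)
7. 2615.012ms @ 36/7 + 435.835ms (6/7)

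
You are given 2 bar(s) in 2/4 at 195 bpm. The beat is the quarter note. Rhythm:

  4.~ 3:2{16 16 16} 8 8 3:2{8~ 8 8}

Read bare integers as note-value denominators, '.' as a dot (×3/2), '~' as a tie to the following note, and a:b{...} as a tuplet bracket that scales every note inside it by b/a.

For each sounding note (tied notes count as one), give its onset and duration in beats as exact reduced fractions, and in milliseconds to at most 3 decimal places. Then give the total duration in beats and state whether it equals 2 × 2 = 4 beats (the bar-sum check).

1) 0.0ms=0b +512.821ms=5/3b
2) 512.821ms=5/3b +51.282ms=1/6b
3) 564.103ms=11/6b +51.282ms=1/6b
4) 615.385ms=2b +153.846ms=1/2b
5) 769.231ms=5/2b +153.846ms=1/2b
6) 923.077ms=3b +205.128ms=2/3b
7) 1128.205ms=11/3b +102.564ms=1/3b
Σ=4b of 4 (195bpm 2/4) — PASS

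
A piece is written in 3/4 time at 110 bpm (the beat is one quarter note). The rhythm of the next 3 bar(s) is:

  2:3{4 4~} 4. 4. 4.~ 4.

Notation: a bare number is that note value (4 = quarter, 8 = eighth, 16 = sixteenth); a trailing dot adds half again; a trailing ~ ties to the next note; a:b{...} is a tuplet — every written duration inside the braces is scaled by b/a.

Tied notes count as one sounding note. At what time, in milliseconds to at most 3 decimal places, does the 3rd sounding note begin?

1. 0.0ms @ 0 + 818.182ms (3/2)
2. 818.182ms @ 3/2 + 1636.364ms (3)
3. 2454.545ms @ 9/2 + 818.182ms (3/2)
4. 3272.727ms @ 6 + 1636.364ms (3)

note 3 onset = 9/2b = 2454.545ms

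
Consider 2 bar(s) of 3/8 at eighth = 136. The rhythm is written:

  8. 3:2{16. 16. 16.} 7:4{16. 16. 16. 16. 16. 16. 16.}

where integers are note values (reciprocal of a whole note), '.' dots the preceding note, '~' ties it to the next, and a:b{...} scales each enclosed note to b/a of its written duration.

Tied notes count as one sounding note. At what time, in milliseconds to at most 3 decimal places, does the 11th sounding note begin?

1. 0.0ms @ 0 + 661.765ms (3/2)
2. 661.765ms @ 3/2 + 220.588ms (1/2)
3. 882.353ms @ 2 + 220.588ms (1/2)
4. 1102.941ms @ 5/2 + 220.588ms (1/2)
5. 1323.529ms @ 3 + 189.076ms (3/7)
6. 1512.605ms @ 24/7 + 189.076ms (3/7)
7. 1701.681ms @ 27/7 + 189.076ms (3/7)
8. 1890.756ms @ 30/7 + 189.076ms (3/7)
9. 2079.832ms @ 33/7 + 189.076ms (3/7)
10. 2268.908ms @ 36/7 + 189.076ms (3/7)
11. 2457.983ms @ 39/7 + 189.076ms (3/7)

note 11 onset = 39/7b = 2457.983ms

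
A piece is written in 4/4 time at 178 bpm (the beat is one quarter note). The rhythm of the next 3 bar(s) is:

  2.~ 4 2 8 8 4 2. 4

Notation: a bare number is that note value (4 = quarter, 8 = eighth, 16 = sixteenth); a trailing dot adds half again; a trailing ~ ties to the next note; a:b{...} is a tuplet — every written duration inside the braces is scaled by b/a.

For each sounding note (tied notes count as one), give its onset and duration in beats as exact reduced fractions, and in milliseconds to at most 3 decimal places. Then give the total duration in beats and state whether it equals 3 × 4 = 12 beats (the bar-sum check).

1) 0.0ms=0b +1348.315ms=4b
2) 1348.315ms=4b +674.157ms=2b
3) 2022.472ms=6b +168.539ms=1/2b
4) 2191.011ms=13/2b +168.539ms=1/2b
5) 2359.551ms=7b +337.079ms=1b
6) 2696.629ms=8b +1011.236ms=3b
7) 3707.865ms=11b +337.079ms=1b
Σ=12b of 12 (178bpm 4/4) — PASS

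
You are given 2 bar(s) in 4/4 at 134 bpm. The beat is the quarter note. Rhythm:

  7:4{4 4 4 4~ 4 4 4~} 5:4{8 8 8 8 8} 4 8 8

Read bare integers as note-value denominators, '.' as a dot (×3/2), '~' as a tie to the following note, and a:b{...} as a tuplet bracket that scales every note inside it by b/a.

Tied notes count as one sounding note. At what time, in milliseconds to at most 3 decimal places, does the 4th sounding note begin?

note 4 onset = 12/7b = 767.591ms

1. 0.0ms @ 0 + 255.864ms (4/7)
2. 255.864ms @ 4/7 + 255.864ms (4/7)
3. 511.727ms @ 8/7 + 255.864ms (4/7)
4. 767.591ms @ 12/7 + 511.727ms (8/7)
5. 1279.318ms @ 20/7 + 255.864ms (4/7)
6. 1535.181ms @ 24/7 + 434.968ms (34/35)
7. 1970.149ms @ 22/5 + 179.104ms (2/5)
8. 2149.254ms @ 24/5 + 179.104ms (2/5)
9. 2328.358ms @ 26/5 + 179.104ms (2/5)
10. 2507.463ms @ 28/5 + 179.104ms (2/5)
11. 2686.567ms @ 6 + 447.761ms (1)
12. 3134.328ms @ 7 + 223.881ms (1/2)
13. 3358.209ms @ 15/2 + 223.881ms (1/2)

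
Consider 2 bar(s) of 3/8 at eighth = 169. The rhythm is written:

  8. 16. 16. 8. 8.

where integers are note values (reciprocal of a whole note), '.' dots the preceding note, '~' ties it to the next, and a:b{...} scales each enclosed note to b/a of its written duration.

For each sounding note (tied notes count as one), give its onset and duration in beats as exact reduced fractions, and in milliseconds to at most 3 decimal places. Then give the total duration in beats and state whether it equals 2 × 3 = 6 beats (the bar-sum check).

1) 0.0ms=0b +532.544ms=3/2b
2) 532.544ms=3/2b +266.272ms=3/4b
3) 798.817ms=9/4b +266.272ms=3/4b
4) 1065.089ms=3b +532.544ms=3/2b
5) 1597.633ms=9/2b +532.544ms=3/2b
Σ=6b of 6 (169bpm 3/8) — PASS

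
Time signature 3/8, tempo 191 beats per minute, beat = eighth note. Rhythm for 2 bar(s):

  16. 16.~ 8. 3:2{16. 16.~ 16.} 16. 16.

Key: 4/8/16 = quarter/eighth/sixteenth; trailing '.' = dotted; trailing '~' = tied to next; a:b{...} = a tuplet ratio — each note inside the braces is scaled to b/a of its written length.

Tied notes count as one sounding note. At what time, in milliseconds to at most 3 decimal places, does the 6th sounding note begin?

1. 0.0ms @ 0 + 235.602ms (3/4)
2. 235.602ms @ 3/4 + 706.806ms (9/4)
3. 942.408ms @ 3 + 157.068ms (1/2)
4. 1099.476ms @ 7/2 + 314.136ms (1)
5. 1413.613ms @ 9/2 + 235.602ms (3/4)
6. 1649.215ms @ 21/4 + 235.602ms (3/4)

note 6 onset = 21/4b = 1649.215ms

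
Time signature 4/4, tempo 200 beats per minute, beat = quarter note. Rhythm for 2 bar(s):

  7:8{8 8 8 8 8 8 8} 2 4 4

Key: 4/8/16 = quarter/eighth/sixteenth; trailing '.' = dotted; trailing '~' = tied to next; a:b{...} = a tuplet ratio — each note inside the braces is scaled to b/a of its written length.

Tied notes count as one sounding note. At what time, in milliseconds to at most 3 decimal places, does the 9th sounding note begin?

1. 0.0ms @ 0 + 171.429ms (4/7)
2. 171.429ms @ 4/7 + 171.429ms (4/7)
3. 342.857ms @ 8/7 + 171.429ms (4/7)
4. 514.286ms @ 12/7 + 171.429ms (4/7)
5. 685.714ms @ 16/7 + 171.429ms (4/7)
6. 857.143ms @ 20/7 + 171.429ms (4/7)
7. 1028.571ms @ 24/7 + 171.429ms (4/7)
8. 1200.0ms @ 4 + 600.0ms (2)
9. 1800.0ms @ 6 + 300.0ms (1)
10. 2100.0ms @ 7 + 300.0ms (1)

note 9 onset = 6b = 1800.0ms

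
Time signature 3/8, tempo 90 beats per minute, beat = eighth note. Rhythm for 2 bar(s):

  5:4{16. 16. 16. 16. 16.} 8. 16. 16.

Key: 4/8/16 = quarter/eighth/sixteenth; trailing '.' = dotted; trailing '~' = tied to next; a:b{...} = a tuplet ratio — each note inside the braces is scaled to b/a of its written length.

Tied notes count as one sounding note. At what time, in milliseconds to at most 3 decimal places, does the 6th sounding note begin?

1. 0.0ms @ 0 + 400.0ms (3/5)
2. 400.0ms @ 3/5 + 400.0ms (3/5)
3. 800.0ms @ 6/5 + 400.0ms (3/5)
4. 1200.0ms @ 9/5 + 400.0ms (3/5)
5. 1600.0ms @ 12/5 + 400.0ms (3/5)
6. 2000.0ms @ 3 + 1000.0ms (3/2)
7. 3000.0ms @ 9/2 + 500.0ms (3/4)
8. 3500.0ms @ 21/4 + 500.0ms (3/4)

note 6 onset = 3b = 2000.0ms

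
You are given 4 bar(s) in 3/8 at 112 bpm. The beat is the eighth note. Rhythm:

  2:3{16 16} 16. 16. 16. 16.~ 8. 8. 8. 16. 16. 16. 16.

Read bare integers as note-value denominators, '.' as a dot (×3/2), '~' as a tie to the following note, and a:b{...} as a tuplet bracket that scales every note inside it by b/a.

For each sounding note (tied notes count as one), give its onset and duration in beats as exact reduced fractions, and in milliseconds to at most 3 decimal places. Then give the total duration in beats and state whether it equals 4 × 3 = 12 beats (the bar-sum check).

1) 0.0ms=0b +401.786ms=3/4b
2) 401.786ms=3/4b +401.786ms=3/4b
3) 803.571ms=3/2b +401.786ms=3/4b
4) 1205.357ms=9/4b +401.786ms=3/4b
5) 1607.143ms=3b +401.786ms=3/4b
6) 2008.929ms=15/4b +1205.357ms=9/4b
7) 3214.286ms=6b +803.571ms=3/2b
8) 4017.857ms=15/2b +803.571ms=3/2b
9) 4821.429ms=9b +401.786ms=3/4b
10) 5223.214ms=39/4b +401.786ms=3/4b
11) 5625.0ms=21/2b +401.786ms=3/4b
12) 6026.786ms=45/4b +401.786ms=3/4b
Σ=12b of 12 (112bpm 3/8) — PASS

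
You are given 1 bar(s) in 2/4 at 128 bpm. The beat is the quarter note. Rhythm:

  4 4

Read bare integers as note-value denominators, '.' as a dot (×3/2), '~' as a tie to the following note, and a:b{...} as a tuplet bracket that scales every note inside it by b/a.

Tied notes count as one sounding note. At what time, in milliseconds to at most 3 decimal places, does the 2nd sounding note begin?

note 2 onset = 1b = 468.75ms

1. 0.0ms @ 0 + 468.75ms (1)
2. 468.75ms @ 1 + 468.75ms (1)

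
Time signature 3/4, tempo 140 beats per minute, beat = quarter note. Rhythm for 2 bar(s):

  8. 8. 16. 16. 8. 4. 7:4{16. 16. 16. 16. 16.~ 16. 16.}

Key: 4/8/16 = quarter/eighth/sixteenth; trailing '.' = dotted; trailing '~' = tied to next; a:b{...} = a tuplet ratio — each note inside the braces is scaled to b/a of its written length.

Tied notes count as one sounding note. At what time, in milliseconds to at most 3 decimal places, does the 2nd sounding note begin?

1. 0.0ms @ 0 + 321.429ms (3/4)
2. 321.429ms @ 3/4 + 321.429ms (3/4)
3. 642.857ms @ 3/2 + 160.714ms (3/8)
4. 803.571ms @ 15/8 + 160.714ms (3/8)
5. 964.286ms @ 9/4 + 321.429ms (3/4)
6. 1285.714ms @ 3 + 642.857ms (3/2)
7. 1928.571ms @ 9/2 + 91.837ms (3/14)
8. 2020.408ms @ 33/7 + 91.837ms (3/14)
9. 2112.245ms @ 69/14 + 91.837ms (3/14)
10. 2204.082ms @ 36/7 + 91.837ms (3/14)
11. 2295.918ms @ 75/14 + 183.673ms (3/7)
12. 2479.592ms @ 81/14 + 91.837ms (3/14)

note 2 onset = 3/4b = 321.429ms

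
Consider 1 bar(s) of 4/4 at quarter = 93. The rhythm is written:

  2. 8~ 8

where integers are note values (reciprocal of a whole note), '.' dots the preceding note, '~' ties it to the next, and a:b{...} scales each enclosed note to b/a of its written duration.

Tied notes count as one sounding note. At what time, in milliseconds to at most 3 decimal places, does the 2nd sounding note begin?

note 2 onset = 3b = 1935.484ms

1. 0.0ms @ 0 + 1935.484ms (3)
2. 1935.484ms @ 3 + 645.161ms (1)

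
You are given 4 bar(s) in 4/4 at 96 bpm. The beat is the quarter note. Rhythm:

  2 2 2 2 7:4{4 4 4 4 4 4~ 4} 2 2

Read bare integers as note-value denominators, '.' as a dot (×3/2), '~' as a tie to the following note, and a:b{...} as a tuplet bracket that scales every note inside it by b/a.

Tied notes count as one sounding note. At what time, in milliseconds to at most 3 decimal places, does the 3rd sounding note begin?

note 3 onset = 4b = 2500.0ms

1. 0.0ms @ 0 + 1250.0ms (2)
2. 1250.0ms @ 2 + 1250.0ms (2)
3. 2500.0ms @ 4 + 1250.0ms (2)
4. 3750.0ms @ 6 + 1250.0ms (2)
5. 5000.0ms @ 8 + 357.143ms (4/7)
6. 5357.143ms @ 60/7 + 357.143ms (4/7)
7. 5714.286ms @ 64/7 + 357.143ms (4/7)
8. 6071.429ms @ 68/7 + 357.143ms (4/7)
9. 6428.571ms @ 72/7 + 357.143ms (4/7)
10. 6785.714ms @ 76/7 + 714.286ms (8/7)
11. 7500.0ms @ 12 + 1250.0ms (2)
12. 8750.0ms @ 14 + 1250.0ms (2)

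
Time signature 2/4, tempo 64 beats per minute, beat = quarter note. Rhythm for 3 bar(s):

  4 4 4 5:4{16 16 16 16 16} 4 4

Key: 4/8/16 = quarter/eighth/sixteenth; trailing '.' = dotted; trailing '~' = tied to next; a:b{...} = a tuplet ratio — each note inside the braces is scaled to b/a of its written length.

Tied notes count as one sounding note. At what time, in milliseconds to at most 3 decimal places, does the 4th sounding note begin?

note 4 onset = 3b = 2812.5ms

1. 0.0ms @ 0 + 937.5ms (1)
2. 937.5ms @ 1 + 937.5ms (1)
3. 1875.0ms @ 2 + 937.5ms (1)
4. 2812.5ms @ 3 + 187.5ms (1/5)
5. 3000.0ms @ 16/5 + 187.5ms (1/5)
6. 3187.5ms @ 17/5 + 187.5ms (1/5)
7. 3375.0ms @ 18/5 + 187.5ms (1/5)
8. 3562.5ms @ 19/5 + 187.5ms (1/5)
9. 3750.0ms @ 4 + 937.5ms (1)
10. 4687.5ms @ 5 + 937.5ms (1)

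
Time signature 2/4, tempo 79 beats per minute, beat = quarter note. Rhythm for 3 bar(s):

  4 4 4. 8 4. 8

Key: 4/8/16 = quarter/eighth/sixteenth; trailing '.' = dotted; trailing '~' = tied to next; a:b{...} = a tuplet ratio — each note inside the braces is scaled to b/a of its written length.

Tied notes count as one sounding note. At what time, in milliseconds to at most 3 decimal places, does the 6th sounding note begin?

1. 0.0ms @ 0 + 759.494ms (1)
2. 759.494ms @ 1 + 759.494ms (1)
3. 1518.987ms @ 2 + 1139.241ms (3/2)
4. 2658.228ms @ 7/2 + 379.747ms (1/2)
5. 3037.975ms @ 4 + 1139.241ms (3/2)
6. 4177.215ms @ 11/2 + 379.747ms (1/2)

note 6 onset = 11/2b = 4177.215ms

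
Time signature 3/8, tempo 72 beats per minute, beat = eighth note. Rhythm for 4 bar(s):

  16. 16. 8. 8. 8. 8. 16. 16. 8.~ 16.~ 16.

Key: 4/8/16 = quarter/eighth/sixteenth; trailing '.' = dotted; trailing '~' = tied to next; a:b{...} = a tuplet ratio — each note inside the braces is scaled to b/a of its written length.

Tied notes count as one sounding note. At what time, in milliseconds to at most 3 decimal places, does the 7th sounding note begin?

note 7 onset = 15/2b = 6250.0ms

1. 0.0ms @ 0 + 625.0ms (3/4)
2. 625.0ms @ 3/4 + 625.0ms (3/4)
3. 1250.0ms @ 3/2 + 1250.0ms (3/2)
4. 2500.0ms @ 3 + 1250.0ms (3/2)
5. 3750.0ms @ 9/2 + 1250.0ms (3/2)
6. 5000.0ms @ 6 + 1250.0ms (3/2)
7. 6250.0ms @ 15/2 + 625.0ms (3/4)
8. 6875.0ms @ 33/4 + 625.0ms (3/4)
9. 7500.0ms @ 9 + 2500.0ms (3)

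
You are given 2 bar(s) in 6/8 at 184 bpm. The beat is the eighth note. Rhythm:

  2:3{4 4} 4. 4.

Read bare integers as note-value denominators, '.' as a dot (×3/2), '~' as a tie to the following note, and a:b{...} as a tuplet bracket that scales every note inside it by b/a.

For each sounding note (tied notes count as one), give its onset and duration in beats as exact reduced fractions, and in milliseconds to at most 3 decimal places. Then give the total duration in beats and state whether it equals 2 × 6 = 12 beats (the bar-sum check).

1) 0.0ms=0b +978.261ms=3b
2) 978.261ms=3b +978.261ms=3b
3) 1956.522ms=6b +978.261ms=3b
4) 2934.783ms=9b +978.261ms=3b
Σ=12b of 12 (184bpm 6/8) — PASS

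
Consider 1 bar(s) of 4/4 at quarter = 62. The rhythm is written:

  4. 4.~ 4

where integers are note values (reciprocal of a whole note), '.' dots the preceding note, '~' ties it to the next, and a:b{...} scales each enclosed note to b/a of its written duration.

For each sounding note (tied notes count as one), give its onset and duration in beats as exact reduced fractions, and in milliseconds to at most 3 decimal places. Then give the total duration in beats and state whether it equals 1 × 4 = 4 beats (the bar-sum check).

1) 0.0ms=0b +1451.613ms=3/2b
2) 1451.613ms=3/2b +2419.355ms=5/2b
Σ=4b of 4 (62bpm 4/4) — PASS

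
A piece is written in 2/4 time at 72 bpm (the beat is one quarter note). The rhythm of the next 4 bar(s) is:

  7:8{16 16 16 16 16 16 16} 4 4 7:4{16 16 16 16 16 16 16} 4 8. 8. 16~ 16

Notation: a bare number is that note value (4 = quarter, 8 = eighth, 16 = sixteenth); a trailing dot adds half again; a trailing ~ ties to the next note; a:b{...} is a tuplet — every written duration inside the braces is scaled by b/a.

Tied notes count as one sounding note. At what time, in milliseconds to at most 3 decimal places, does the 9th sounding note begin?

1. 0.0ms @ 0 + 238.095ms (2/7)
2. 238.095ms @ 2/7 + 238.095ms (2/7)
3. 476.19ms @ 4/7 + 238.095ms (2/7)
4. 714.286ms @ 6/7 + 238.095ms (2/7)
5. 952.381ms @ 8/7 + 238.095ms (2/7)
6. 1190.476ms @ 10/7 + 238.095ms (2/7)
7. 1428.571ms @ 12/7 + 238.095ms (2/7)
8. 1666.667ms @ 2 + 833.333ms (1)
9. 2500.0ms @ 3 + 833.333ms (1)
10. 3333.333ms @ 4 + 119.048ms (1/7)
11. 3452.381ms @ 29/7 + 119.048ms (1/7)
12. 3571.429ms @ 30/7 + 119.048ms (1/7)
13. 3690.476ms @ 31/7 + 119.048ms (1/7)
14. 3809.524ms @ 32/7 + 119.048ms (1/7)
15. 3928.571ms @ 33/7 + 119.048ms (1/7)
16. 4047.619ms @ 34/7 + 119.048ms (1/7)
17. 4166.667ms @ 5 + 833.333ms (1)
18. 5000.0ms @ 6 + 625.0ms (3/4)
19. 5625.0ms @ 27/4 + 625.0ms (3/4)
20. 6250.0ms @ 15/2 + 416.667ms (1/2)

note 9 onset = 3b = 2500.0ms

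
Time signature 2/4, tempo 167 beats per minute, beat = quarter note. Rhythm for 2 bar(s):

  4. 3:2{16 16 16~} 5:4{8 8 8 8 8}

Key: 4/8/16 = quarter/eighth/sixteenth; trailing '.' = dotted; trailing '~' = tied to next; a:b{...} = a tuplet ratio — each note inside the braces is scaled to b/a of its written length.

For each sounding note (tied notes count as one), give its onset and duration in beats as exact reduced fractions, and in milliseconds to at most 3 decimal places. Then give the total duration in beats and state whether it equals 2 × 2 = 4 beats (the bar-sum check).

1) 0.0ms=0b +538.922ms=3/2b
2) 538.922ms=3/2b +59.88ms=1/6b
3) 598.802ms=5/3b +59.88ms=1/6b
4) 658.683ms=11/6b +203.593ms=17/30b
5) 862.275ms=12/5b +143.713ms=2/5b
6) 1005.988ms=14/5b +143.713ms=2/5b
7) 1149.701ms=16/5b +143.713ms=2/5b
8) 1293.413ms=18/5b +143.713ms=2/5b
Σ=4b of 4 (167bpm 2/4) — PASS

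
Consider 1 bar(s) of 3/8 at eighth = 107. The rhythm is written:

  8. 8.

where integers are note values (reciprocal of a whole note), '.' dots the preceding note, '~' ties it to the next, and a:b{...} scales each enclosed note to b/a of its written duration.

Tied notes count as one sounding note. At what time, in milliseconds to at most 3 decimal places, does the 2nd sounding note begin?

1. 0.0ms @ 0 + 841.121ms (3/2)
2. 841.121ms @ 3/2 + 841.121ms (3/2)

note 2 onset = 3/2b = 841.121ms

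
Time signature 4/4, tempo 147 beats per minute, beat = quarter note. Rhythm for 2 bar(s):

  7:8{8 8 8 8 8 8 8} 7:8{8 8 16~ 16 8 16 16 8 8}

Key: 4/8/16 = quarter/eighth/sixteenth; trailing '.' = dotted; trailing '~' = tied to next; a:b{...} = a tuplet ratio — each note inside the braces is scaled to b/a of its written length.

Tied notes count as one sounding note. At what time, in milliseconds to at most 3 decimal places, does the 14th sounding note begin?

note 14 onset = 48/7b = 2798.834ms

1. 0.0ms @ 0 + 233.236ms (4/7)
2. 233.236ms @ 4/7 + 233.236ms (4/7)
3. 466.472ms @ 8/7 + 233.236ms (4/7)
4. 699.708ms @ 12/7 + 233.236ms (4/7)
5. 932.945ms @ 16/7 + 233.236ms (4/7)
6. 1166.181ms @ 20/7 + 233.236ms (4/7)
7. 1399.417ms @ 24/7 + 233.236ms (4/7)
8. 1632.653ms @ 4 + 233.236ms (4/7)
9. 1865.889ms @ 32/7 + 233.236ms (4/7)
10. 2099.125ms @ 36/7 + 233.236ms (4/7)
11. 2332.362ms @ 40/7 + 233.236ms (4/7)
12. 2565.598ms @ 44/7 + 116.618ms (2/7)
13. 2682.216ms @ 46/7 + 116.618ms (2/7)
14. 2798.834ms @ 48/7 + 233.236ms (4/7)
15. 3032.07ms @ 52/7 + 233.236ms (4/7)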